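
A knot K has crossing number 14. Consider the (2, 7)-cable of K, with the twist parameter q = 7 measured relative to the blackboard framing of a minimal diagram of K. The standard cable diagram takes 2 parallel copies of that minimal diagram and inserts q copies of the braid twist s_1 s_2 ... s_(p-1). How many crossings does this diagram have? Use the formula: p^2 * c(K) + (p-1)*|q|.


Step 1: Each of the c(K) crossings of the companion diagram becomes p*p = p^2 crossings among the p parallel strands, and each of the |q| twists s_1 s_2 ... s_(p-1) adds (p-1) crossings.
  Crossings = p^2 * c(K) + (p-1)*|q|
Step 2: = 2^2 * 14 + (2-1)*7
Step 3: = 4*14 + 1*7
Step 4: = 56 + 7 = 63

63


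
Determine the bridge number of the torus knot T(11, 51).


The bridge number of T(p,q) is min(p,q).
min(11, 51) = 11

11


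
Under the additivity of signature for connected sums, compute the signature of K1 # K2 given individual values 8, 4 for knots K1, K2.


The signature is additive under connected sum.
signature(K1 # K2) = (8) + (4)
= 12

12


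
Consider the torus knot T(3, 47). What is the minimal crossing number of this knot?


For a torus knot T(p, q) with gcd(p,q)=1,
the crossing number is min(p*(q-1), q*(p-1)).
p*(q-1) = 3*46 = 138
q*(p-1) = 47*2 = 94
min(138, 94) = 94

94


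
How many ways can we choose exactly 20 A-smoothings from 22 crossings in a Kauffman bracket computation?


We choose which 20 of 22 crossings get A-smoothings.
C(22, 20) = 22! / (20! * 2!)
= 231

231


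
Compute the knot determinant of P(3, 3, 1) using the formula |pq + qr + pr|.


Step 1: Compute pq + qr + pr.
pq = 3*3 = 9
qr = 3*1 = 3
pr = 3*1 = 3
pq + qr + pr = 9 + 3 + 3 = 15
Step 2: Take absolute value.
det(P(3,3,1)) = |15| = 15

15


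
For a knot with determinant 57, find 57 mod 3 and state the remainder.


Step 1: A knot is p-colorable if and only if p divides its determinant.
Step 2: Compute 57 mod 3.
57 = 19 * 3 + 0
Step 3: 57 mod 3 = 0
Step 4: The knot is 3-colorable: yes

0


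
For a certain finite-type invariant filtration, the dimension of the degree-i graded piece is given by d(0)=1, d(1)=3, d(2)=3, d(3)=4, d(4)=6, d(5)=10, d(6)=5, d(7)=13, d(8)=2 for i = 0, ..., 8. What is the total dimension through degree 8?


Total dimension = d(0) + d(1) + ... + d(8)
= 1 + 3 + 3 + 4 + 6 + 10 + 5 + 13 + 2
= 47

47


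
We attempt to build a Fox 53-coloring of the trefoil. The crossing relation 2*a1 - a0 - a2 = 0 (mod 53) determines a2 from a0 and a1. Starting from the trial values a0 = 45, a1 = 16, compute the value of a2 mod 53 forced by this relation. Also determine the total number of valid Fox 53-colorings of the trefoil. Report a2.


Step 1: Apply the given crossing relation 2*a1 - a0 - a2 = 0 (mod 53).
  a2 = 2*a1 - a0 mod 53
  a2 = 2*16 - 45 mod 53
  a2 = 32 - 45 mod 53
  a2 = -13 mod 53 = 40
Step 2: The trefoil has determinant 3.
  Number of Fox p-colorings (p prime) is p^2 if p = 3, else p.
  Since 53 does not divide 3, only trivial (constant) colorings exist.
  (So the trial a0 = 45, a1 = 16 with a0 != a1 does NOT extend to a valid coloring of the whole trefoil: the other two crossing relations require 3*(a1 - a0) = 0 (mod 53), which fails.)
  Total colorings = 53
Step 3: a2 = 40, total Fox 53-colorings = 53

40


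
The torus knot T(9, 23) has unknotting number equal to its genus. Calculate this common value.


For a torus knot T(p,q), both the unknotting number and genus equal (p-1)(q-1)/2.
= (9-1)(23-1)/2
= 8*22/2
= 176/2 = 88

88


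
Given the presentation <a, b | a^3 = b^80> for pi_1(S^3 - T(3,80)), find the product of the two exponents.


The relation is a^3 = b^80.
Product of exponents = 3 * 80
= 240

240


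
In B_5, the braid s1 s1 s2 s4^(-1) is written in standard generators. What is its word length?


The word length counts the number of generators (including inverses).
Listing each generator: s1, s1, s2, s4^(-1)
There are 4 generators in this braid word.

4


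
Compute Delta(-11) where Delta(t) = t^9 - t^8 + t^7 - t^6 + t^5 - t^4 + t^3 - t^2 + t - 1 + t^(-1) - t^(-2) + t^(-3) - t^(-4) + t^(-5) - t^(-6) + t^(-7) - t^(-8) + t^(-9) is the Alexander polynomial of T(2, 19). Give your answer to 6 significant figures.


Substituting t = -11 into Delta(t) = t^9 - t^8 + t^7 - t^6 + t^5 - t^4 + t^3 - t^2 + t - 1 + t^(-1) - t^(-2) + t^(-3) - t^(-4) + t^(-5) - t^(-6) + t^(-7) - t^(-8) + t^(-9):
Term values: (-2357947691) + (-214358881) + (-19487171) + (-1771561) + (-161051) + (-14641) + (-1331) + (-121) + (-11) + (-1) + (-0.0909091) + (-0.00826446) + (-0.000751315) + (-6.83013e-05) + (-6.20921e-06) + (-5.64474e-07) + (-5.13158e-08) + (-4.66507e-09) + (-4.24098e-10)
Sum = -2593742460
Rounded to 6 significant figures: -2.59374e+09

-2.59374e+09


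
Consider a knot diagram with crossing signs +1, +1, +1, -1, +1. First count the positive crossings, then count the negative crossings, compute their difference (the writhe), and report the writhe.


Step 1: Count positive crossings (+1).
Positive crossings: 4
Step 2: Count negative crossings (-1).
Negative crossings: 1
Step 3: Writhe = (positive) - (negative)
w = 4 - 1 = 3
Step 4: |w| = 3, and w is positive

3


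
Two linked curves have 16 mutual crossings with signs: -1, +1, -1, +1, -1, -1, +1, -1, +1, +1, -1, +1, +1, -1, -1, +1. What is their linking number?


Step 1: Count positive crossings: 8
Step 2: Count negative crossings: 8
Step 3: Sum of signs = 8 - 8 = 0
Step 4: Linking number = sum/2 = 0/2 = 0

0


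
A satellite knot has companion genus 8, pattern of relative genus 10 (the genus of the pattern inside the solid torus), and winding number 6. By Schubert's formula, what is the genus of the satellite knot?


Schubert: g(satellite) = g_rel(pattern) + |winding| * g(companion),
where g_rel(pattern) is the genus of the pattern relative to the solid torus.
= 10 + 6 * 8
= 10 + 48 = 58

58


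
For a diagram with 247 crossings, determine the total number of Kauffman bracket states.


Each crossing contributes 2 choices (A-smoothing or B-smoothing).
Total states = 2^247 = 226156424291633194186662080095093570025917938800079226639565593765455331328

226156424291633194186662080095093570025917938800079226639565593765455331328


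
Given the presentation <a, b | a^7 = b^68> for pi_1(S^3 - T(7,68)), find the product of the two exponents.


The relation is a^7 = b^68.
Product of exponents = 7 * 68
= 476

476


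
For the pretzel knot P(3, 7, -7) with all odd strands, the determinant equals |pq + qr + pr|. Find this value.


Step 1: Compute pq + qr + pr.
pq = 3*7 = 21
qr = 7*(-7) = -49
pr = 3*(-7) = -21
pq + qr + pr = 21 + (-49) + (-21) = -49
Step 2: Take absolute value.
det(P(3,7,-7)) = |-49| = 49

49


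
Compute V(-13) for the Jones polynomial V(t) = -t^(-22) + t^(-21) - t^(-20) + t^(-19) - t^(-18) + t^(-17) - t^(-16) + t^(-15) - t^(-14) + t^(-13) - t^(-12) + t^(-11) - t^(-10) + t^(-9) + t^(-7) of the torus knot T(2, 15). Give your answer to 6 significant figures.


Substituting t = -13 into V(t) = -t^(-22) + t^(-21) - t^(-20) + t^(-19) - t^(-18) + t^(-17) - t^(-16) + t^(-15) - t^(-14) + t^(-13) - t^(-12) + t^(-11) - t^(-10) + t^(-9) + t^(-7):
  (-)t^(-22) = -3.11348e-25
  (+)t^(-21) = -4.04753e-24
  (-)t^(-20) = -5.26178e-23
  (+)t^(-19) = -6.84032e-22
  (-)t^(-18) = -8.89241e-21
  (+)t^(-17) = -1.15601e-19
  (-)t^(-16) = -1.50282e-18
  (+)t^(-15) = -1.95366e-17
  (-)t^(-14) = -2.53976e-16
  (+)t^(-13) = -3.30169e-15
  (-)t^(-12) = -4.2922e-14
  (+)t^(-11) = -5.57986e-13
  (-)t^(-10) = -7.25382e-12
  (+)t^(-9) = -9.42996e-11
  (+)t^(-7) = -1.59366e-08
Sum = (-3.11348e-25) + (-4.04753e-24) + (-5.26178e-23) + (-6.84032e-22) + (-8.89241e-21) + (-1.15601e-19) + (-1.50282e-18) + (-1.95366e-17) + (-2.53976e-16) + (-3.30169e-15) + (-4.2922e-14) + (-5.57986e-13) + (-7.25382e-12) + (-9.42996e-11) + (-1.59366e-08)
= -1.603878951e-08
Rounded to 6 significant figures: -1.60388e-08

-1.60388e-08


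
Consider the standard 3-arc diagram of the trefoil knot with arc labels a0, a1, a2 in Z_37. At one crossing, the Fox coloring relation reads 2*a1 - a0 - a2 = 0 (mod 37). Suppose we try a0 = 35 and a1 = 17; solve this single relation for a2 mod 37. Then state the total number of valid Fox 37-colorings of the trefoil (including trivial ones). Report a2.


Step 1: Apply the given crossing relation 2*a1 - a0 - a2 = 0 (mod 37).
  a2 = 2*a1 - a0 mod 37
  a2 = 2*17 - 35 mod 37
  a2 = 34 - 35 mod 37
  a2 = -1 mod 37 = 36
Step 2: The trefoil has determinant 3.
  Number of Fox p-colorings (p prime) is p^2 if p = 3, else p.
  Since 37 does not divide 3, only trivial (constant) colorings exist.
  (So the trial a0 = 35, a1 = 17 with a0 != a1 does NOT extend to a valid coloring of the whole trefoil: the other two crossing relations require 3*(a1 - a0) = 0 (mod 37), which fails.)
  Total colorings = 37
Step 3: a2 = 36, total Fox 37-colorings = 37

36


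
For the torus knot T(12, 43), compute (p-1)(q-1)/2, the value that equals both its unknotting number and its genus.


For a torus knot T(p,q), both the unknotting number and genus equal (p-1)(q-1)/2.
= (12-1)(43-1)/2
= 11*42/2
= 462/2 = 231

231


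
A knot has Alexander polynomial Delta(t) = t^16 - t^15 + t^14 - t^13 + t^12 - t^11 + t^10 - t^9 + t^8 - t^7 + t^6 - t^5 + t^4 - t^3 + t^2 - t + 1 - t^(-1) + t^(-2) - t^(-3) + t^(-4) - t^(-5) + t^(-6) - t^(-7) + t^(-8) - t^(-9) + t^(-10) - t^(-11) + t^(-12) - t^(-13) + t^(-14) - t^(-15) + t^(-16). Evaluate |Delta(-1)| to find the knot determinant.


Step 1: The polynomial has 33 terms with alternating signs, exponents from 16 down to -16.
Step 2: Substitute t = -1. The i-th term has coefficient (-1)^i and exponent (m-i),
  so its value is (-1)^i * (-1)^(m-i) = (-1)^m = 1 for every i.
Step 3: All 33 terms equal 1, so Delta(-1) = 33 * (1) = 33
Step 4: |Delta(-1)| = 33

33


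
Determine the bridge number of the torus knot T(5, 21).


The bridge number of T(p,q) is min(p,q).
min(5, 21) = 5

5


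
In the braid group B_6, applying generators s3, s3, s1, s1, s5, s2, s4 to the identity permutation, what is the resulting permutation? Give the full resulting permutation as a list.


Starting with identity [1, 2, 3, 4, 5, 6].
Apply generators in sequence:
  After s3: [1, 2, 4, 3, 5, 6]
  After s3: [1, 2, 3, 4, 5, 6]
  After s1: [2, 1, 3, 4, 5, 6]
  After s1: [1, 2, 3, 4, 5, 6]
  After s5: [1, 2, 3, 4, 6, 5]
  After s2: [1, 3, 2, 4, 6, 5]
  After s4: [1, 3, 2, 6, 4, 5]
Final permutation: [1, 3, 2, 6, 4, 5]

[1, 3, 2, 6, 4, 5]


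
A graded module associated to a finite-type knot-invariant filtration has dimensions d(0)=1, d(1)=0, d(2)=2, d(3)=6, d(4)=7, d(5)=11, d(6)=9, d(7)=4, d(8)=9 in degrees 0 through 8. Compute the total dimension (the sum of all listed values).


Total dimension = d(0) + d(1) + ... + d(8)
= 1 + 0 + 2 + 6 + 7 + 11 + 9 + 4 + 9
= 49

49


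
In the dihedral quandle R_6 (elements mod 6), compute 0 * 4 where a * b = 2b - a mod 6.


0 * 4 = 2*4 - 0 mod 6
= 8 - 0 mod 6
= 8 mod 6 = 2

2


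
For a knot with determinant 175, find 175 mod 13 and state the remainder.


Step 1: A knot is p-colorable if and only if p divides its determinant.
Step 2: Compute 175 mod 13.
175 = 13 * 13 + 6
Step 3: 175 mod 13 = 6
Step 4: The knot is 13-colorable: no

6


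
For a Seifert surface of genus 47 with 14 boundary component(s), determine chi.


chi = 2 - 2g - b
= 2 - 2*47 - 14
= 2 - 94 - 14 = -106

-106


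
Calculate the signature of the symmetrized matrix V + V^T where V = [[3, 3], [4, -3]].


Step 1: V + V^T = [[6, 7], [7, -6]]
Step 2: trace = 0, det = -85
Step 3: Discriminant = 0^2 - 4*(-85) = 340
Step 4: Eigenvalues: 9.21954, -9.21954
Step 5: Signature = (# positive eigenvalues) - (# negative eigenvalues) = 0

0


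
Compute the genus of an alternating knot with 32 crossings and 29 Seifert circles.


For alternating knots, g = (c - s + 1)/2.
= (32 - 29 + 1)/2
= 4/2 = 2

2


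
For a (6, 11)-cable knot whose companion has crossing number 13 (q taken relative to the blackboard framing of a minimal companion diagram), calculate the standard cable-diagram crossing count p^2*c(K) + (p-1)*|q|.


Step 1: Each of the c(K) crossings of the companion diagram becomes p*p = p^2 crossings among the p parallel strands, and each of the |q| twists s_1 s_2 ... s_(p-1) adds (p-1) crossings.
  Crossings = p^2 * c(K) + (p-1)*|q|
Step 2: = 6^2 * 13 + (6-1)*11
Step 3: = 36*13 + 5*11
Step 4: = 468 + 55 = 523

523


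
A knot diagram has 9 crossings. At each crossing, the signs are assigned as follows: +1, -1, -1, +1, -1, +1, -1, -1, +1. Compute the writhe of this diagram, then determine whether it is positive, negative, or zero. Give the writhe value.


Step 1: Count positive crossings (+1).
Positive crossings: 4
Step 2: Count negative crossings (-1).
Negative crossings: 5
Step 3: Writhe = (positive) - (negative)
w = 4 - 5 = -1
Step 4: |w| = 1, and w is negative

-1


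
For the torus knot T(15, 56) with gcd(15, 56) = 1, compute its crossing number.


For a torus knot T(p, q) with gcd(p,q)=1,
the crossing number is min(p*(q-1), q*(p-1)).
p*(q-1) = 15*55 = 825
q*(p-1) = 56*14 = 784
min(825, 784) = 784

784


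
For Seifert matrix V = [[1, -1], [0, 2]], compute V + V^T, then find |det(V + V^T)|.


Step 1: Form V + V^T where V = [[1, -1], [0, 2]]
  V^T = [[1, 0], [-1, 2]]
  V + V^T = [[2, -1], [-1, 4]]
Step 2: det(V + V^T) = 2*4 - (-1)*(-1)
  = 8 - 1 = 7
Step 3: Knot determinant = |det(V + V^T)| = |7| = 7

7


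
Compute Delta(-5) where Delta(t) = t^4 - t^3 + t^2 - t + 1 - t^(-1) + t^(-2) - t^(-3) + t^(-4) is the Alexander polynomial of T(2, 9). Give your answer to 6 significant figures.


Substituting t = -5 into Delta(t) = t^4 - t^3 + t^2 - t + 1 - t^(-1) + t^(-2) - t^(-3) + t^(-4):
Term values: (625) + (125) + (25) + (5) + (1) + (0.2) + (0.04) + (0.008) + (0.0016)
Sum = 781.2496
Rounded to 6 significant figures: 781.25

781.25


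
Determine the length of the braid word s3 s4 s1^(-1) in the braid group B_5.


The word length counts the number of generators (including inverses).
Listing each generator: s3, s4, s1^(-1)
There are 3 generators in this braid word.

3


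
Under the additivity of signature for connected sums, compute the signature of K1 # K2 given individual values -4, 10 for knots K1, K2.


The signature is additive under connected sum.
signature(K1 # K2) = (-4) + (10)
= 6

6


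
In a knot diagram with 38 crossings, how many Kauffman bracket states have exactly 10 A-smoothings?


We choose which 10 of 38 crossings get A-smoothings.
C(38, 10) = 38! / (10! * 28!)
= 472733756

472733756


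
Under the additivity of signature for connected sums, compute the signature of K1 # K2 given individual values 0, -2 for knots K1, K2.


The signature is additive under connected sum.
signature(K1 # K2) = (0) + (-2)
= -2

-2


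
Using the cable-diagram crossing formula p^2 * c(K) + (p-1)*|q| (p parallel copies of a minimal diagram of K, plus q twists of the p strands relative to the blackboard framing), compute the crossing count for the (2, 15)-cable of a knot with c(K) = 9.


Step 1: Each of the c(K) crossings of the companion diagram becomes p*p = p^2 crossings among the p parallel strands, and each of the |q| twists s_1 s_2 ... s_(p-1) adds (p-1) crossings.
  Crossings = p^2 * c(K) + (p-1)*|q|
Step 2: = 2^2 * 9 + (2-1)*15
Step 3: = 4*9 + 1*15
Step 4: = 36 + 15 = 51

51


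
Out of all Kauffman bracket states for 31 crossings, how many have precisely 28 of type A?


We choose which 28 of 31 crossings get A-smoothings.
C(31, 28) = 31! / (28! * 3!)
= 4495

4495


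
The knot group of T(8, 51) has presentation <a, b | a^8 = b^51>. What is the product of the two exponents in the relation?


The relation is a^8 = b^51.
Product of exponents = 8 * 51
= 408

408


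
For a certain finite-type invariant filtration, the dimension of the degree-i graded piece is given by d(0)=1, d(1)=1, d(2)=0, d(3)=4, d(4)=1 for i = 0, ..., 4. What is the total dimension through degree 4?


Total dimension = d(0) + d(1) + ... + d(4)
= 1 + 1 + 0 + 4 + 1
= 7

7


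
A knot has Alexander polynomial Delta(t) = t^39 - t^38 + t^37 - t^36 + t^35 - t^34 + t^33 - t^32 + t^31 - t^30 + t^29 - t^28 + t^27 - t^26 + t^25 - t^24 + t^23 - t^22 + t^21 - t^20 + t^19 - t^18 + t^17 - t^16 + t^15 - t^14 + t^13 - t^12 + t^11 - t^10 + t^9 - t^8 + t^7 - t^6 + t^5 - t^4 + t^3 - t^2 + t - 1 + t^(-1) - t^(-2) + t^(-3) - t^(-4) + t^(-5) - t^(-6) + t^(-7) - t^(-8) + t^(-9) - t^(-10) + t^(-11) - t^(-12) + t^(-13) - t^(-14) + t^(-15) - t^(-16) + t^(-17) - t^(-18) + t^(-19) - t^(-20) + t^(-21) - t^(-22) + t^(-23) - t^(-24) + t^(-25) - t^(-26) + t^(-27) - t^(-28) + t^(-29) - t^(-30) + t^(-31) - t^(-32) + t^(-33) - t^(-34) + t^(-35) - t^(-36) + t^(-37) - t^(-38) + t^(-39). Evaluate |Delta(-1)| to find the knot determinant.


Step 1: The polynomial has 79 terms with alternating signs, exponents from 39 down to -39.
Step 2: Substitute t = -1. The i-th term has coefficient (-1)^i and exponent (m-i),
  so its value is (-1)^i * (-1)^(m-i) = (-1)^m = -1 for every i.
Step 3: All 79 terms equal -1, so Delta(-1) = 79 * (-1) = -79
Step 4: |Delta(-1)| = 79

79


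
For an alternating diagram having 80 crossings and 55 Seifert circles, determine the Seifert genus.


For alternating knots, g = (c - s + 1)/2.
= (80 - 55 + 1)/2
= 26/2 = 13

13


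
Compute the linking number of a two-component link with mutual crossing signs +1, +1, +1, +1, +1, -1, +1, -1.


Step 1: Count positive crossings: 6
Step 2: Count negative crossings: 2
Step 3: Sum of signs = 6 - 2 = 4
Step 4: Linking number = sum/2 = 4/2 = 2

2


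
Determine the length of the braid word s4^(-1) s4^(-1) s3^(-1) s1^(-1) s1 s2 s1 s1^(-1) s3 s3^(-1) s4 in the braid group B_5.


The word length counts the number of generators (including inverses).
Listing each generator: s4^(-1), s4^(-1), s3^(-1), s1^(-1), s1, s2, s1, s1^(-1), s3, s3^(-1), s4
There are 11 generators in this braid word.

11


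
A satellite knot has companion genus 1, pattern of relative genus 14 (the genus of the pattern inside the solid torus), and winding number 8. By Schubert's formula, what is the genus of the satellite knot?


Schubert: g(satellite) = g_rel(pattern) + |winding| * g(companion),
where g_rel(pattern) is the genus of the pattern relative to the solid torus.
= 14 + 8 * 1
= 14 + 8 = 22

22


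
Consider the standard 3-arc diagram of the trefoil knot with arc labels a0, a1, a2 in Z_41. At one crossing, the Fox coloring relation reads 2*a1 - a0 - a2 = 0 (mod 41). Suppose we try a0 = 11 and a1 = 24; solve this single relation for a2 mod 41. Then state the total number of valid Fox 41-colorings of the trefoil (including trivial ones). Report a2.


Step 1: Apply the given crossing relation 2*a1 - a0 - a2 = 0 (mod 41).
  a2 = 2*a1 - a0 mod 41
  a2 = 2*24 - 11 mod 41
  a2 = 48 - 11 mod 41
  a2 = 37 mod 41 = 37
Step 2: The trefoil has determinant 3.
  Number of Fox p-colorings (p prime) is p^2 if p = 3, else p.
  Since 41 does not divide 3, only trivial (constant) colorings exist.
  (So the trial a0 = 11, a1 = 24 with a0 != a1 does NOT extend to a valid coloring of the whole trefoil: the other two crossing relations require 3*(a1 - a0) = 0 (mod 41), which fails.)
  Total colorings = 41
Step 3: a2 = 37, total Fox 41-colorings = 41

37


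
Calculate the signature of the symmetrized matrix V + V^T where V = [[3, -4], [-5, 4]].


Step 1: V + V^T = [[6, -9], [-9, 8]]
Step 2: trace = 14, det = -33
Step 3: Discriminant = 14^2 - 4*(-33) = 328
Step 4: Eigenvalues: 16.0554, -2.05539
Step 5: Signature = (# positive eigenvalues) - (# negative eigenvalues) = 0

0


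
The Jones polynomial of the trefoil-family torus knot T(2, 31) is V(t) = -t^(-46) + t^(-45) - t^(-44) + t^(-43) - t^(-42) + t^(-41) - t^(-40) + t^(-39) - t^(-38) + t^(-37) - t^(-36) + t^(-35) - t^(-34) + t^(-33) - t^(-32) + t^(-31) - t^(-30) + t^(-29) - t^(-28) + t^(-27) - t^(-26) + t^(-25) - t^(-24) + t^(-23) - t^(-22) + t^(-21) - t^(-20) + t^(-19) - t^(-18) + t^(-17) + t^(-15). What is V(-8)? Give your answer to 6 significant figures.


Substituting t = -8 into V(t) = -t^(-46) + t^(-45) - t^(-44) + t^(-43) - t^(-42) + t^(-41) - t^(-40) + t^(-39) - t^(-38) + t^(-37) - t^(-36) + t^(-35) - t^(-34) + t^(-33) - t^(-32) + t^(-31) - t^(-30) + t^(-29) - t^(-28) + t^(-27) - t^(-26) + t^(-25) - t^(-24) + t^(-23) - t^(-22) + t^(-21) - t^(-20) + t^(-19) - t^(-18) + t^(-17) + t^(-15):
  (-)t^(-46) = -2.86986e-42
  (+)t^(-45) = -2.29589e-41
  (-)t^(-44) = -1.83671e-40
  (+)t^(-43) = -1.46937e-39
  (-)t^(-42) = -1.17549e-38
  (+)t^(-41) = -9.40395e-38
  (-)t^(-40) = -7.52316e-37
  (+)t^(-39) = -6.01853e-36
  (-)t^(-38) = -4.81482e-35
  (+)t^(-37) = -3.85186e-34
  (-)t^(-36) = -3.08149e-33
  (+)t^(-35) = -2.46519e-32
  (-)t^(-34) = -1.97215e-31
  (+)t^(-33) = -1.57772e-30
  (-)t^(-32) = -1.26218e-29
  (+)t^(-31) = -1.00974e-28
  (-)t^(-30) = -8.07794e-28
  (+)t^(-29) = -6.46235e-27
  (-)t^(-28) = -5.16988e-26
  (+)t^(-27) = -4.1359e-25
  (-)t^(-26) = -3.30872e-24
  (+)t^(-25) = -2.64698e-23
  (-)t^(-24) = -2.11758e-22
  (+)t^(-23) = -1.69407e-21
  (-)t^(-22) = -1.35525e-20
  (+)t^(-21) = -1.0842e-19
  (-)t^(-20) = -8.67362e-19
  (+)t^(-19) = -6.93889e-18
  (-)t^(-18) = -5.55112e-17
  (+)t^(-17) = -4.44089e-16
  (+)t^(-15) = -2.84217e-14
Sum = (-2.86986e-42) + (-2.29589e-41) + (-1.83671e-40) + (-1.46937e-39) + (-1.17549e-38) + (-9.40395e-38) + (-7.52316e-37) + (-6.01853e-36) + (-4.81482e-35) + (-3.85186e-34) + (-3.08149e-33) + (-2.46519e-32) + (-1.97215e-31) + (-1.57772e-30) + (-1.26218e-29) + (-1.00974e-28) + (-8.07794e-28) + (-6.46235e-27) + (-5.16988e-26) + (-4.1359e-25) + (-3.30872e-24) + (-2.64698e-23) + (-2.11758e-22) + (-1.69407e-21) + (-1.35525e-20) + (-1.0842e-19) + (-8.67362e-19) + (-6.93889e-18) + (-5.55112e-17) + (-4.44089e-16) + (-2.84217e-14)
= -2.892923996e-14
Rounded to 6 significant figures: -2.89292e-14

-2.89292e-14


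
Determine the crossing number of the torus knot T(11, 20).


For a torus knot T(p, q) with gcd(p,q)=1,
the crossing number is min(p*(q-1), q*(p-1)).
p*(q-1) = 11*19 = 209
q*(p-1) = 20*10 = 200
min(209, 200) = 200

200


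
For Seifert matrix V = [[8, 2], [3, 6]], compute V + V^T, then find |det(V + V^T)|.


Step 1: Form V + V^T where V = [[8, 2], [3, 6]]
  V^T = [[8, 3], [2, 6]]
  V + V^T = [[16, 5], [5, 12]]
Step 2: det(V + V^T) = 16*12 - 5*5
  = 192 - 25 = 167
Step 3: Knot determinant = |det(V + V^T)| = |167| = 167

167


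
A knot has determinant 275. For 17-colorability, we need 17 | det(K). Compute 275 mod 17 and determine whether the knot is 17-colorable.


Step 1: A knot is p-colorable if and only if p divides its determinant.
Step 2: Compute 275 mod 17.
275 = 16 * 17 + 3
Step 3: 275 mod 17 = 3
Step 4: The knot is 17-colorable: no

3


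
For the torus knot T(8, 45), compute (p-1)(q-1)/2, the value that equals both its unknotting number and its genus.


For a torus knot T(p,q), both the unknotting number and genus equal (p-1)(q-1)/2.
= (8-1)(45-1)/2
= 7*44/2
= 308/2 = 154

154


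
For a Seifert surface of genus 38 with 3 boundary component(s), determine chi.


chi = 2 - 2g - b
= 2 - 2*38 - 3
= 2 - 76 - 3 = -77

-77


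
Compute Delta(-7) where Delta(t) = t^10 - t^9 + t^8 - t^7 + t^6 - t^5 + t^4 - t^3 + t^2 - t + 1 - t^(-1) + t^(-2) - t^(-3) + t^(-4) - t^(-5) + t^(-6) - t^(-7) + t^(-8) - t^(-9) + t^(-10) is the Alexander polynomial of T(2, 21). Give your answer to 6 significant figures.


Substituting t = -7 into Delta(t) = t^10 - t^9 + t^8 - t^7 + t^6 - t^5 + t^4 - t^3 + t^2 - t + 1 - t^(-1) + t^(-2) - t^(-3) + t^(-4) - t^(-5) + t^(-6) - t^(-7) + t^(-8) - t^(-9) + t^(-10):
Term values: (282475249) + (40353607) + (5764801) + (823543) + (117649) + (16807) + (2401) + (343) + (49) + (7) + (1) + (0.142857) + (0.0204082) + (0.00291545) + (0.000416493) + (5.9499e-05) + (8.49986e-06) + (1.21427e-06) + (1.73467e-07) + (2.47809e-08) + (3.54013e-09)
Sum = 329554457.2
Rounded to 6 significant figures: 3.29554e+08

3.29554e+08


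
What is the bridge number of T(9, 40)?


The bridge number of T(p,q) is min(p,q).
min(9, 40) = 9

9


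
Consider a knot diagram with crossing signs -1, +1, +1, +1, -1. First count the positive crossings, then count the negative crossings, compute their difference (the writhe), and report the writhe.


Step 1: Count positive crossings (+1).
Positive crossings: 3
Step 2: Count negative crossings (-1).
Negative crossings: 2
Step 3: Writhe = (positive) - (negative)
w = 3 - 2 = 1
Step 4: |w| = 1, and w is positive

1


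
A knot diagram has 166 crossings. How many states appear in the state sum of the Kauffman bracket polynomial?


Each crossing contributes 2 choices (A-smoothing or B-smoothing).
Total states = 2^166 = 93536104789177786765035829293842113257979682750464

93536104789177786765035829293842113257979682750464


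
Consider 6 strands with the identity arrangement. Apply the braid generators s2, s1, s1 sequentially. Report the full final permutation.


Starting with identity [1, 2, 3, 4, 5, 6].
Apply generators in sequence:
  After s2: [1, 3, 2, 4, 5, 6]
  After s1: [3, 1, 2, 4, 5, 6]
  After s1: [1, 3, 2, 4, 5, 6]
Final permutation: [1, 3, 2, 4, 5, 6]

[1, 3, 2, 4, 5, 6]


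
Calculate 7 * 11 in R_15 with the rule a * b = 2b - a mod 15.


7 * 11 = 2*11 - 7 mod 15
= 22 - 7 mod 15
= 15 mod 15 = 0

0


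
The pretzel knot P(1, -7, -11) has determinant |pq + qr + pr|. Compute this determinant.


Step 1: Compute pq + qr + pr.
pq = 1*(-7) = -7
qr = (-7)*(-11) = 77
pr = 1*(-11) = -11
pq + qr + pr = -7 + 77 + (-11) = 59
Step 2: Take absolute value.
det(P(1,-7,-11)) = |59| = 59

59


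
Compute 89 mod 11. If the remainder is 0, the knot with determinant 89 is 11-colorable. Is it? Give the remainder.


Step 1: A knot is p-colorable if and only if p divides its determinant.
Step 2: Compute 89 mod 11.
89 = 8 * 11 + 1
Step 3: 89 mod 11 = 1
Step 4: The knot is 11-colorable: no

1


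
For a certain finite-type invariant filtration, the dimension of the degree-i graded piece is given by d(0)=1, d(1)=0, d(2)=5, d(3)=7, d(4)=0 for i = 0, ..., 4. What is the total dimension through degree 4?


Total dimension = d(0) + d(1) + ... + d(4)
= 1 + 0 + 5 + 7 + 0
= 13

13


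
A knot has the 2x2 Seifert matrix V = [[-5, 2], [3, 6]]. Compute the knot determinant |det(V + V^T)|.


Step 1: Form V + V^T where V = [[-5, 2], [3, 6]]
  V^T = [[-5, 3], [2, 6]]
  V + V^T = [[-10, 5], [5, 12]]
Step 2: det(V + V^T) = (-10)*12 - 5*5
  = -120 - 25 = -145
Step 3: Knot determinant = |det(V + V^T)| = |-145| = 145

145


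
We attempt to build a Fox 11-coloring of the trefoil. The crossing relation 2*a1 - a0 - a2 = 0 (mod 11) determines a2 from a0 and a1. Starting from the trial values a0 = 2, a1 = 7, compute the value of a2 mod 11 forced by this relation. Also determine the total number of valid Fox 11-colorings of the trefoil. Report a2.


Step 1: Apply the given crossing relation 2*a1 - a0 - a2 = 0 (mod 11).
  a2 = 2*a1 - a0 mod 11
  a2 = 2*7 - 2 mod 11
  a2 = 14 - 2 mod 11
  a2 = 12 mod 11 = 1
Step 2: The trefoil has determinant 3.
  Number of Fox p-colorings (p prime) is p^2 if p = 3, else p.
  Since 11 does not divide 3, only trivial (constant) colorings exist.
  (So the trial a0 = 2, a1 = 7 with a0 != a1 does NOT extend to a valid coloring of the whole trefoil: the other two crossing relations require 3*(a1 - a0) = 0 (mod 11), which fails.)
  Total colorings = 11
Step 3: a2 = 1, total Fox 11-colorings = 11

1


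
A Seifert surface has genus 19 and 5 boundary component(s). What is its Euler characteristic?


chi = 2 - 2g - b
= 2 - 2*19 - 5
= 2 - 38 - 5 = -41

-41


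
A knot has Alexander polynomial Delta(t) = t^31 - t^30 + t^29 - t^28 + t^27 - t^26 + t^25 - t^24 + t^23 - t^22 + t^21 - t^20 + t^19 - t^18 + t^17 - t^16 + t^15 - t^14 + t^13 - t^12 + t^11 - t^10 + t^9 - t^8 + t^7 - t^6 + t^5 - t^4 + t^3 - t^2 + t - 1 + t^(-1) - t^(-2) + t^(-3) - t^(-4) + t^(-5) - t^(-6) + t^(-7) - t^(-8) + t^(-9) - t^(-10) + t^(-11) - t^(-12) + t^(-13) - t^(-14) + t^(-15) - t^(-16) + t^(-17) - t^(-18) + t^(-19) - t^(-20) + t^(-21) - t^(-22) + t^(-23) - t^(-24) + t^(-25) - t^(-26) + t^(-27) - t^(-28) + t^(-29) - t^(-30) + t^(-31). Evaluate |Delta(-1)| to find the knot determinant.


Step 1: The polynomial has 63 terms with alternating signs, exponents from 31 down to -31.
Step 2: Substitute t = -1. The i-th term has coefficient (-1)^i and exponent (m-i),
  so its value is (-1)^i * (-1)^(m-i) = (-1)^m = -1 for every i.
Step 3: All 63 terms equal -1, so Delta(-1) = 63 * (-1) = -63
Step 4: |Delta(-1)| = 63

63


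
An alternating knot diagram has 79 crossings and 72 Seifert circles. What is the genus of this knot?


For alternating knots, g = (c - s + 1)/2.
= (79 - 72 + 1)/2
= 8/2 = 4

4


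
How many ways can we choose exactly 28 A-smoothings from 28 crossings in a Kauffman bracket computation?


We choose which 28 of 28 crossings get A-smoothings.
C(28, 28) = 28! / (28! * 0!)
= 1

1


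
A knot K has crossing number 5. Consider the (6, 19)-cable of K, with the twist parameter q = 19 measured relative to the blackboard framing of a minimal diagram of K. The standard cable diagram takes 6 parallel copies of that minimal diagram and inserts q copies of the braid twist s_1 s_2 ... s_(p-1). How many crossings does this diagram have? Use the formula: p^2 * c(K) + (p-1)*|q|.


Step 1: Each of the c(K) crossings of the companion diagram becomes p*p = p^2 crossings among the p parallel strands, and each of the |q| twists s_1 s_2 ... s_(p-1) adds (p-1) crossings.
  Crossings = p^2 * c(K) + (p-1)*|q|
Step 2: = 6^2 * 5 + (6-1)*19
Step 3: = 36*5 + 5*19
Step 4: = 180 + 95 = 275

275


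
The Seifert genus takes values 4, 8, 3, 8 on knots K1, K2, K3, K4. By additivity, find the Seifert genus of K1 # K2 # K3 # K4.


The Seifert genus is additive under connected sum.
Seifert genus(K1 # K2 # K3 # K4) = (4) + (8) + (3) + (8)
= 23

23


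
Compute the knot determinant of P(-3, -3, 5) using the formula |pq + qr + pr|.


Step 1: Compute pq + qr + pr.
pq = (-3)*(-3) = 9
qr = (-3)*5 = -15
pr = (-3)*5 = -15
pq + qr + pr = 9 + (-15) + (-15) = -21
Step 2: Take absolute value.
det(P(-3,-3,5)) = |-21| = 21

21


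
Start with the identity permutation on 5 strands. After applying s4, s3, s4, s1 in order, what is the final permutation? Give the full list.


Starting with identity [1, 2, 3, 4, 5].
Apply generators in sequence:
  After s4: [1, 2, 3, 5, 4]
  After s3: [1, 2, 5, 3, 4]
  After s4: [1, 2, 5, 4, 3]
  After s1: [2, 1, 5, 4, 3]
Final permutation: [2, 1, 5, 4, 3]

[2, 1, 5, 4, 3]


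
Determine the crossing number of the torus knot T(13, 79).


For a torus knot T(p, q) with gcd(p,q)=1,
the crossing number is min(p*(q-1), q*(p-1)).
p*(q-1) = 13*78 = 1014
q*(p-1) = 79*12 = 948
min(1014, 948) = 948

948


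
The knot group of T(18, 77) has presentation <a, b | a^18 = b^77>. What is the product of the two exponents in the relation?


The relation is a^18 = b^77.
Product of exponents = 18 * 77
= 1386

1386


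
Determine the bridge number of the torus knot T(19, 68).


The bridge number of T(p,q) is min(p,q).
min(19, 68) = 19

19


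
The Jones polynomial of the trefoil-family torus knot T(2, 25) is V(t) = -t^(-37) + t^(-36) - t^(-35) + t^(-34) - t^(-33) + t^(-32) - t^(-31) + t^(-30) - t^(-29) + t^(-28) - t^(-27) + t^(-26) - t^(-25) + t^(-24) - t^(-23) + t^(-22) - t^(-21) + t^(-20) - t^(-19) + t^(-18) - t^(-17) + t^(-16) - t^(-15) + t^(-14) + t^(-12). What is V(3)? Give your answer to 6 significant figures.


Substituting t = 3 into V(t) = -t^(-37) + t^(-36) - t^(-35) + t^(-34) - t^(-33) + t^(-32) - t^(-31) + t^(-30) - t^(-29) + t^(-28) - t^(-27) + t^(-26) - t^(-25) + t^(-24) - t^(-23) + t^(-22) - t^(-21) + t^(-20) - t^(-19) + t^(-18) - t^(-17) + t^(-16) - t^(-15) + t^(-14) + t^(-12):
  (-)t^(-37) = -2.22082e-18
  (+)t^(-36) = 6.66246e-18
  (-)t^(-35) = -1.99874e-17
  (+)t^(-34) = 5.99622e-17
  (-)t^(-33) = -1.79887e-16
  (+)t^(-32) = 5.3966e-16
  (-)t^(-31) = -1.61898e-15
  (+)t^(-30) = 4.85694e-15
  (-)t^(-29) = -1.45708e-14
  (+)t^(-28) = 4.37124e-14
  (-)t^(-27) = -1.31137e-13
  (+)t^(-26) = 3.93412e-13
  (-)t^(-25) = -1.18024e-12
  (+)t^(-24) = 3.54071e-12
  (-)t^(-23) = -1.06221e-11
  (+)t^(-22) = 3.18664e-11
  (-)t^(-21) = -9.55991e-11
  (+)t^(-20) = 2.86797e-10
  (-)t^(-19) = -8.60392e-10
  (+)t^(-18) = 2.58117e-09
  (-)t^(-17) = -7.74352e-09
  (+)t^(-16) = 2.32306e-08
  (-)t^(-15) = -6.96917e-08
  (+)t^(-14) = 2.09075e-07
  (+)t^(-12) = 1.88168e-06
Sum = (-2.22082e-18) + (6.66246e-18) + (-1.99874e-17) + (5.99622e-17) + (-1.79887e-16) + (5.3966e-16) + (-1.61898e-15) + (4.85694e-15) + (-1.45708e-14) + (4.37124e-14) + (-1.31137e-13) + (3.93412e-13) + (-1.18024e-12) + (3.54071e-12) + (-1.06221e-11) + (3.18664e-11) + (-9.55991e-11) + (2.86797e-10) + (-8.60392e-10) + (2.58117e-09) + (-7.74352e-09) + (2.32306e-08) + (-6.96917e-08) + (2.09075e-07) + (1.88168e-06)
= 2.038482792e-06
Rounded to 6 significant figures: 2.03848e-06

2.03848e-06


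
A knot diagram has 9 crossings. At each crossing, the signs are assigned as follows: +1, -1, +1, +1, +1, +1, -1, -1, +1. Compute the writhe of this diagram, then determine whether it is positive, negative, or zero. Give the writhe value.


Step 1: Count positive crossings (+1).
Positive crossings: 6
Step 2: Count negative crossings (-1).
Negative crossings: 3
Step 3: Writhe = (positive) - (negative)
w = 6 - 3 = 3
Step 4: |w| = 3, and w is positive

3


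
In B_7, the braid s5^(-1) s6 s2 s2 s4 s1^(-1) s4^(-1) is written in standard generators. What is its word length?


The word length counts the number of generators (including inverses).
Listing each generator: s5^(-1), s6, s2, s2, s4, s1^(-1), s4^(-1)
There are 7 generators in this braid word.

7


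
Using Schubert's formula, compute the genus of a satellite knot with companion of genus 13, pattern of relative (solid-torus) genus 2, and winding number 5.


Schubert: g(satellite) = g_rel(pattern) + |winding| * g(companion),
where g_rel(pattern) is the genus of the pattern relative to the solid torus.
= 2 + 5 * 13
= 2 + 65 = 67

67


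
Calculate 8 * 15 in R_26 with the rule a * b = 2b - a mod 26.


8 * 15 = 2*15 - 8 mod 26
= 30 - 8 mod 26
= 22 mod 26 = 22

22


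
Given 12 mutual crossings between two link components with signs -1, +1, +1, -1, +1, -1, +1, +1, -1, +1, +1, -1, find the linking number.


Step 1: Count positive crossings: 7
Step 2: Count negative crossings: 5
Step 3: Sum of signs = 7 - 5 = 2
Step 4: Linking number = sum/2 = 2/2 = 1

1


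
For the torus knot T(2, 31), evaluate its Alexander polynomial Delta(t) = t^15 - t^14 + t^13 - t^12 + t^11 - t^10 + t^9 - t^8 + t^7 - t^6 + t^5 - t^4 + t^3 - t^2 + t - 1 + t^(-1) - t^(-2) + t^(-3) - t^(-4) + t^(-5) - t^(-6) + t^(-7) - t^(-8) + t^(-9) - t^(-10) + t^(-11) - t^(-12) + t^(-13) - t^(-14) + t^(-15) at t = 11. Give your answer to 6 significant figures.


Substituting t = 11 into Delta(t) = t^15 - t^14 + t^13 - t^12 + t^11 - t^10 + t^9 - t^8 + t^7 - t^6 + t^5 - t^4 + t^3 - t^2 + t - 1 + t^(-1) - t^(-2) + t^(-3) - t^(-4) + t^(-5) - t^(-6) + t^(-7) - t^(-8) + t^(-9) - t^(-10) + t^(-11) - t^(-12) + t^(-13) - t^(-14) + t^(-15):
Term values: (4177248169415651) + (-379749833583241) + (34522712143931) + (-3138428376721) + (285311670611) + (-25937424601) + (2357947691) + (-214358881) + (19487171) + (-1771561) + (161051) + (-14641) + (1331) + (-121) + (11) + (-1) + (0.0909091) + (-0.00826446) + (0.000751315) + (-6.83013e-05) + (6.20921e-06) + (-5.64474e-07) + (5.13158e-08) + (-4.66507e-09) + (4.24098e-10) + (-3.85543e-11) + (3.50494e-12) + (-3.18631e-13) + (2.89664e-14) + (-2.63331e-15) + (2.39392e-16)
Sum = 3.829144155e+15
Rounded to 6 significant figures: 3.82914e+15

3.82914e+15


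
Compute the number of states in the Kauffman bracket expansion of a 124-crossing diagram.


Each crossing contributes 2 choices (A-smoothing or B-smoothing).
Total states = 2^124 = 21267647932558653966460912964485513216

21267647932558653966460912964485513216


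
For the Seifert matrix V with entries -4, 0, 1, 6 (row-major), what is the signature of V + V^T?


Step 1: V + V^T = [[-8, 1], [1, 12]]
Step 2: trace = 4, det = -97
Step 3: Discriminant = 4^2 - 4*(-97) = 404
Step 4: Eigenvalues: 12.0499, -8.04988
Step 5: Signature = (# positive eigenvalues) - (# negative eigenvalues) = 0

0


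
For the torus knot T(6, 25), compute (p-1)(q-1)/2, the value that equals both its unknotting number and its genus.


For a torus knot T(p,q), both the unknotting number and genus equal (p-1)(q-1)/2.
= (6-1)(25-1)/2
= 5*24/2
= 120/2 = 60

60


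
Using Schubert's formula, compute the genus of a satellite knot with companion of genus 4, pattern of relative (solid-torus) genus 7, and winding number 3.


Schubert: g(satellite) = g_rel(pattern) + |winding| * g(companion),
where g_rel(pattern) is the genus of the pattern relative to the solid torus.
= 7 + 3 * 4
= 7 + 12 = 19

19


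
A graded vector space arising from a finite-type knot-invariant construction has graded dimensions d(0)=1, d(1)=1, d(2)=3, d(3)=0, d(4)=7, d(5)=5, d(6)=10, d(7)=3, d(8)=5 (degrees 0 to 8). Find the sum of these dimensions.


Total dimension = d(0) + d(1) + ... + d(8)
= 1 + 1 + 3 + 0 + 7 + 5 + 10 + 3 + 5
= 35

35


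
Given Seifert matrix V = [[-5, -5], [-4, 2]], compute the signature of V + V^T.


Step 1: V + V^T = [[-10, -9], [-9, 4]]
Step 2: trace = -6, det = -121
Step 3: Discriminant = (-6)^2 - 4*(-121) = 520
Step 4: Eigenvalues: 8.40175, -14.4018
Step 5: Signature = (# positive eigenvalues) - (# negative eigenvalues) = 0

0


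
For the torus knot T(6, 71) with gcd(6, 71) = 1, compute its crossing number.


For a torus knot T(p, q) with gcd(p,q)=1,
the crossing number is min(p*(q-1), q*(p-1)).
p*(q-1) = 6*70 = 420
q*(p-1) = 71*5 = 355
min(420, 355) = 355

355


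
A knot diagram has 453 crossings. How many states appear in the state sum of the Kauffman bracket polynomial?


Each crossing contributes 2 choices (A-smoothing or B-smoothing).
Total states = 2^453 = 23258839177459420497578361852416145099316523541994177929007686373780457219628733546438113622840434097944400691400517693873107252115668992

23258839177459420497578361852416145099316523541994177929007686373780457219628733546438113622840434097944400691400517693873107252115668992


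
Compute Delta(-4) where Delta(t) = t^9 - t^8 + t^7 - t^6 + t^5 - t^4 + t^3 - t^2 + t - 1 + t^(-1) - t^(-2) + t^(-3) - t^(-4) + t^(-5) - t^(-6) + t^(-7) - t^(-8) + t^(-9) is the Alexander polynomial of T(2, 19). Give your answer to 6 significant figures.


Substituting t = -4 into Delta(t) = t^9 - t^8 + t^7 - t^6 + t^5 - t^4 + t^3 - t^2 + t - 1 + t^(-1) - t^(-2) + t^(-3) - t^(-4) + t^(-5) - t^(-6) + t^(-7) - t^(-8) + t^(-9):
Term values: (-262144) + (-65536) + (-16384) + (-4096) + (-1024) + (-256) + (-64) + (-16) + (-4) + (-1) + (-0.25) + (-0.0625) + (-0.015625) + (-0.00390625) + (-0.000976562) + (-0.000244141) + (-6.10352e-05) + (-1.52588e-05) + (-3.8147e-06)
Sum = -349525.3333
Rounded to 6 significant figures: -349525

-349525


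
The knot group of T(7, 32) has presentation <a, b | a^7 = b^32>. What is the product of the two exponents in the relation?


The relation is a^7 = b^32.
Product of exponents = 7 * 32
= 224

224


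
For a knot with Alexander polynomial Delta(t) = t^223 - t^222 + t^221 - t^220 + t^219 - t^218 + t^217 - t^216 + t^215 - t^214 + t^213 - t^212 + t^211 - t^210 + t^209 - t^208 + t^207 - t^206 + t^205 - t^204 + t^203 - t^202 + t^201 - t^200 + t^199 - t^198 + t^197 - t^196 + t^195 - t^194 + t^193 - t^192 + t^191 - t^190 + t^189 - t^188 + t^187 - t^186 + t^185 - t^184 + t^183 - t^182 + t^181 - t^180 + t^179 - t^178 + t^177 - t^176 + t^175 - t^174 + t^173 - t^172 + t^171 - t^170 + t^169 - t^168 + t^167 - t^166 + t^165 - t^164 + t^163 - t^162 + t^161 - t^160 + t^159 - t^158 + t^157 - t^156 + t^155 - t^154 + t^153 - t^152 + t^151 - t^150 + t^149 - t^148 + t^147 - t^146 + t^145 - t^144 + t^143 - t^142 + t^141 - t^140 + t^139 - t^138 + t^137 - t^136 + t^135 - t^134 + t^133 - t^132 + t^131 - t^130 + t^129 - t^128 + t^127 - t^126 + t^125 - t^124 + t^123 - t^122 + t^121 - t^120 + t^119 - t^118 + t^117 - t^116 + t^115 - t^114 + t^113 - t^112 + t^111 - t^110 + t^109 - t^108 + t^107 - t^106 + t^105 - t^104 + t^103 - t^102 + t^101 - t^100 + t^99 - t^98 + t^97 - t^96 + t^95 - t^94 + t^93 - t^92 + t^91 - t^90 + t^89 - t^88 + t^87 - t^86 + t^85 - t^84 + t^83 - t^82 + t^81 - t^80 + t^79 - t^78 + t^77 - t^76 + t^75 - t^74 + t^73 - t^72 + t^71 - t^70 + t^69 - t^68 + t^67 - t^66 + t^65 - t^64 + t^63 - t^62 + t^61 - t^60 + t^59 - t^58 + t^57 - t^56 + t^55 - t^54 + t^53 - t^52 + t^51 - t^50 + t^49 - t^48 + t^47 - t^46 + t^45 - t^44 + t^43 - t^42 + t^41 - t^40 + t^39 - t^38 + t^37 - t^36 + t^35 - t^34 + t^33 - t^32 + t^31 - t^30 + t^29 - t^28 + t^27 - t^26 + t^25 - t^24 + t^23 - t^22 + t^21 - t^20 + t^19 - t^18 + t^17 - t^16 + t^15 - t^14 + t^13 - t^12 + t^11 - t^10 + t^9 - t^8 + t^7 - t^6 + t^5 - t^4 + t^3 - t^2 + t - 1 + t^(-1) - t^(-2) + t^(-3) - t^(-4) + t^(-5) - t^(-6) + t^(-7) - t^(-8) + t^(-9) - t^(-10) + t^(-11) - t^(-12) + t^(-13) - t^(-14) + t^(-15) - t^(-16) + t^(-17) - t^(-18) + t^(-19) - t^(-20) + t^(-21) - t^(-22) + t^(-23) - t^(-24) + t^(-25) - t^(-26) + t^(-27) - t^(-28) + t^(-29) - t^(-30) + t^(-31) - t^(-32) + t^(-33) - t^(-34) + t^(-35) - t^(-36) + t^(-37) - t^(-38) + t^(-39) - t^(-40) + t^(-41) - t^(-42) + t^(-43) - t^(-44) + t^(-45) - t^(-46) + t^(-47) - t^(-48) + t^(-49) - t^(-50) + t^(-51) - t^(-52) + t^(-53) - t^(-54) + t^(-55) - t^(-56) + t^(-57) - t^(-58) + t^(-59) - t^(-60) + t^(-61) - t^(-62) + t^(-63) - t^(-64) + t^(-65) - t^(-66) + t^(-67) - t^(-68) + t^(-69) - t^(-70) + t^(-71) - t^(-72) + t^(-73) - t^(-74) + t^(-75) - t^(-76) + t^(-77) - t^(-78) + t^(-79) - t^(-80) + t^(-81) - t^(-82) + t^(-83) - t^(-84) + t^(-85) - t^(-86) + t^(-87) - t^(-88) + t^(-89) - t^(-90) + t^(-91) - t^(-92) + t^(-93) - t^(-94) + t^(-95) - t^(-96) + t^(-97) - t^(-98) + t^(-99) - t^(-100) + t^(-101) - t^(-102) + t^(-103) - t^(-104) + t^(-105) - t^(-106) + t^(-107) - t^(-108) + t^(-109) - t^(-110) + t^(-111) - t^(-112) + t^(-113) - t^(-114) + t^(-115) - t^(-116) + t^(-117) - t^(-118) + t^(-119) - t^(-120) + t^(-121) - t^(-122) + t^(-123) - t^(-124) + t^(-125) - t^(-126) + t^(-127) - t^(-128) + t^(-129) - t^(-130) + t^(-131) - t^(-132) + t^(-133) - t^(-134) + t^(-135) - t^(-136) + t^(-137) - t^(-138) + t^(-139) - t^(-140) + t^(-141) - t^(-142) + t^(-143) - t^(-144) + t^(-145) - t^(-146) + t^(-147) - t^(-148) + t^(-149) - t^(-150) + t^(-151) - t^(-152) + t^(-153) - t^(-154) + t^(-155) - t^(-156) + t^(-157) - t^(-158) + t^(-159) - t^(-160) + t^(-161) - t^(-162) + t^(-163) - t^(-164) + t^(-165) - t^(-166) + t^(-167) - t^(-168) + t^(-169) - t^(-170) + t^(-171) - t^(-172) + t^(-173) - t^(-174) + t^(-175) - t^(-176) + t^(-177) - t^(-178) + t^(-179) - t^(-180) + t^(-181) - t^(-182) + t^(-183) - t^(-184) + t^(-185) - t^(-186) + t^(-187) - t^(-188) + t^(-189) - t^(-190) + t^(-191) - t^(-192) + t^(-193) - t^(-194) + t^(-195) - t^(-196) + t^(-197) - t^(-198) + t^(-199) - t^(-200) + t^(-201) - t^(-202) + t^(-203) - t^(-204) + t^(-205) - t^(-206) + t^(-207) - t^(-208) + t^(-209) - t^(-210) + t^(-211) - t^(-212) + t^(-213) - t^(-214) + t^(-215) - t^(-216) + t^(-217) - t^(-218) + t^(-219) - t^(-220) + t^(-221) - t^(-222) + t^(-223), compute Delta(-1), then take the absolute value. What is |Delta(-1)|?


Step 1: The polynomial has 447 terms with alternating signs, exponents from 223 down to -223.
Step 2: Substitute t = -1. The i-th term has coefficient (-1)^i and exponent (m-i),
  so its value is (-1)^i * (-1)^(m-i) = (-1)^m = -1 for every i.
Step 3: All 447 terms equal -1, so Delta(-1) = 447 * (-1) = -447
Step 4: |Delta(-1)| = 447

447
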